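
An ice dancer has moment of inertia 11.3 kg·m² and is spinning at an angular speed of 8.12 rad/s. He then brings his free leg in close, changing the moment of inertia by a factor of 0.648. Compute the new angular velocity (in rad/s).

With no external torque about the axis, L is conserved: I₁ω₁ = I₂ω₂.
I₂ = 0.648 × 11.3 = 7.322 kg·m².
ω₂ = I₁ω₁ / I₂ = (11.30)(8.12 rad/s) / (7.322) = 12.53 rad/s.

ω₂ ≈ 12.5 rad/s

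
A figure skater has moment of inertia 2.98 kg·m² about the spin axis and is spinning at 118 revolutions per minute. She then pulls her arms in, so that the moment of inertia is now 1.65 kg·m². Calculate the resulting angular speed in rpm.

Angular momentum about the spin axis is conserved since the torque about it is zero.
ω₂ = I₁ω₁ / I₂ = (2.980)(118 rpm) / (1.650) = 213.1 rpm.

ω₂ ≈ 213 rpm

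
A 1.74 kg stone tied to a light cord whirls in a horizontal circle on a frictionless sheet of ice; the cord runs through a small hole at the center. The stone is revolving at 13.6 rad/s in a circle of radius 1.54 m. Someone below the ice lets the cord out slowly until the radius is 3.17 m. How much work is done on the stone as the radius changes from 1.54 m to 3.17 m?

No torque about the axis ⇒ m r₁² ω₁ = m r₂² ω₂.
ω₂ = ω₁ (r₁/r₂)² = (13.6)(1.54/3.17)² = 3.210 rad/s.
W = ΔKE = ½m(v₂² − v₁²) = -291.6 J.

W ≈ -292 J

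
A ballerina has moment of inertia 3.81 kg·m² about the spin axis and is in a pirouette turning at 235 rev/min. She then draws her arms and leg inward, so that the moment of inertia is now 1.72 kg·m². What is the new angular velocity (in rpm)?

ω₂ ≈ 521 rpm

No external torque acts about the spin axis, so angular momentum is conserved.
ω₂ = I₁ω₁ / I₂ = (3.810)(235 rpm) / (1.720) = 520.6 rpm.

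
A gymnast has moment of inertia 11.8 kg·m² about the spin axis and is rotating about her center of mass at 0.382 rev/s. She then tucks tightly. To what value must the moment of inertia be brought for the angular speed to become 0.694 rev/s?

Angular momentum about the spin axis is conserved since the torque about it is zero.
I₂ = I₁ω₁ / ω₂ = (11.8)(0.382) / (0.694) = 6.495 kg·m².

I₂ ≈ 6.50 kg·m²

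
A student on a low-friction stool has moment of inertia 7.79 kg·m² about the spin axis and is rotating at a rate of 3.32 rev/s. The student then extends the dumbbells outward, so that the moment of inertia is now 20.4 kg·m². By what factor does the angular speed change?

ω₂/ω₁ ≈ 0.382

Angular momentum about the spin axis is conserved since the torque about it is zero.
ω₂/ω₁ = I₁/I₂ = 7.790 / 20.40 = 0.3819.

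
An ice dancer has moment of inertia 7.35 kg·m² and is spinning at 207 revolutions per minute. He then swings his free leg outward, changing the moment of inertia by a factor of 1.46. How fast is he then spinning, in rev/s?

Angular momentum about the spin axis is conserved since the torque about it is zero.
I₂ = 1.46 × 7.35 = 10.73 kg·m².
ω₂ = I₁ω₁ / I₂ = (7.350)(207 rpm) / (10.73) = 141.8 rpm = 2.363 rev/s.

ω₂ ≈ 2.36 rev/s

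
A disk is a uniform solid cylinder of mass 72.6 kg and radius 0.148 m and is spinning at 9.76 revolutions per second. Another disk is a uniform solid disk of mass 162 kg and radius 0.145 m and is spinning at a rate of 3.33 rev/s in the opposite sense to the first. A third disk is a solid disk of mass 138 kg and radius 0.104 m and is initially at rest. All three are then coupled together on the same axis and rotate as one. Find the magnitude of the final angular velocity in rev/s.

|ω_f| ≈ 0.644 rev/s

The coupling torques are internal; angular momentum about the shared axis is conserved.
Moments of inertia: I_A = ½(72.6)(0.148)² = 0.7951 kg·m²; I_B = ½(162)(0.145)² = 1.703 kg·m²; I_C = ½(138)(0.104)² = 0.7463 kg·m².
Taking A's sense as positive: L = (0.7951)(9.76) − (1.703)(3.33) = 2.089 kg·m²·rev/s.
Combined I = 0.7951 + 1.703 + 0.7463 = 3.244 kg·m².
ω_f = L / I = 2.089 / 3.244 = 0.6439 rev/s.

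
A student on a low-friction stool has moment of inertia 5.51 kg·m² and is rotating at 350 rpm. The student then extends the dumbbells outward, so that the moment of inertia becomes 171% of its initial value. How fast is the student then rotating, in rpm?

ω₂ ≈ 205 rpm

Angular momentum about the spin axis is conserved since the torque about it is zero.
I₂ = 1.71 × 5.51 = 9.422 kg·m².
ω₂ = I₁ω₁ / I₂ = (5.510)(350 rpm) / (9.422) = 204.7 rpm.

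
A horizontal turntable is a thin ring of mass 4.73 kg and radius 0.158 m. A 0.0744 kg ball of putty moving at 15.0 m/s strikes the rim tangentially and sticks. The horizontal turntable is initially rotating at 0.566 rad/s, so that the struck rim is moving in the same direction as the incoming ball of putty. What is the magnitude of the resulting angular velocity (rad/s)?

|ω_f| ≈ 2.03 rad/s

The axle reaction passes through the axle and exerts no torque about it; angular momentum about the axle is conserved through the impact.
I_p = (4.73)(0.158)² = 0.1181 kg·m². Taking the sense of the ball of putty's angular momentum as positive, L_{ball} = m v R = (0.0744)(15.0)(0.158) = 0.1763 kg·m²/s.
L_i = +I_p ω_p + m v R = +(0.1181)(0.566) + 0.1763 = 0.2432 kg·m²/s.
After sticking, I_f = I_p + m R² = 0.1181 + (0.0744)(0.158)² = 0.1199 kg·m².
ω_f = L_i / I_f = 0.2432 / 0.1199 = 2.027 rad/s.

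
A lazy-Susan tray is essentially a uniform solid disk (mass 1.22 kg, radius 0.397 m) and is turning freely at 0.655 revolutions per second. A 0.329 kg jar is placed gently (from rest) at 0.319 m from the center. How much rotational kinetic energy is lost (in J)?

energy lost ≈ 0.210 J

The added mass arrives with no angular momentum about the center, and any external torque about the center is negligible, so the system's angular momentum is conserved.
I_p = ½(1.22)(0.397)² = 0.09614 kg·m².
Added inertia Σmr² = (0.329)(0.319)² = 0.03348 kg·m²; I_f = 0.09614 + 0.03348 = 0.1296 kg·m².
ω_f = I_p ω_i / I_f = (0.09614)(0.655) / 0.1296 = 0.4858 rev/s.
KE_i = ½(0.09614)(4.115 rad/s)² = 0.8142 J; KE_f = ½(0.1296)(3.053)² = 0.6039 J.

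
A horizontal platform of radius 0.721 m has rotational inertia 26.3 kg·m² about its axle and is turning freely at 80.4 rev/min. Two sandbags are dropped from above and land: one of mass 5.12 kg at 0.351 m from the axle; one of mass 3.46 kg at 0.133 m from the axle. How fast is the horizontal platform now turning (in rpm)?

ω_f ≈ 78.3 rpm

The added mass arrives with no angular momentum about the axle, and any external torque about the axle is negligible, so the system's angular momentum is conserved.
Added inertia Σmr² = (5.12)(0.351)² + (3.46)(0.133)² = 0.6920 kg·m²; I_f = 26.30 + 0.6920 = 26.99 kg·m².
ω_f = I_p ω_i / I_f = (26.30)(80.4) / 26.99 = 78.34 rpm.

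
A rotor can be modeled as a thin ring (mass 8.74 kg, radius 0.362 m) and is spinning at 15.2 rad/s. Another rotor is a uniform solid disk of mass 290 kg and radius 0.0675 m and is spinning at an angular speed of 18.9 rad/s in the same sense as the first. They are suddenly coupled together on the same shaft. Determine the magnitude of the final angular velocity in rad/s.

|ω_f| ≈ 16.6 rad/s

No external torque acts about the common axis, so total angular momentum is conserved.
Moments of inertia: I_A = (8.74)(0.362)² = 1.145 kg·m²; I_B = ½(290)(0.0675)² = 0.6607 kg·m².
Taking A's sense as positive: L = (1.145)(15.2) + (0.6607)(18.9) = 29.90 kg·m²·rad/s.
Combined I = 1.145 + 0.6607 = 1.806 kg·m².
ω_f = L / I = 29.90 / 1.806 = 16.55 rad/s.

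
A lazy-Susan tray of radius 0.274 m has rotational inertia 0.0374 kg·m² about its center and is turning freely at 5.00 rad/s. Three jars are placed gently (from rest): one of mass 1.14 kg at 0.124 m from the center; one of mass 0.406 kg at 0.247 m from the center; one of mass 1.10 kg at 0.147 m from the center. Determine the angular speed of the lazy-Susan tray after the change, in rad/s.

No external torque acts about the center; L_before = L_after.
Added inertia Σmr² = (1.14)(0.124)² + (0.406)(0.247)² + (1.10)(0.147)² = 0.06607 kg·m²; I_f = 0.03740 + 0.06607 = 0.1035 kg·m².
ω_f = I_p ω_i / I_f = (0.03740)(5.00) / 0.1035 = 1.807 rad/s.

ω_f ≈ 1.81 rad/s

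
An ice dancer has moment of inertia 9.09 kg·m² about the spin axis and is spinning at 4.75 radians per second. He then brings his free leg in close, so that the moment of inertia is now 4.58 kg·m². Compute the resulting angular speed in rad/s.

ω₂ ≈ 9.43 rad/s

No external torque acts about the spin axis, so angular momentum is conserved.
ω₂ = I₁ω₁ / I₂ = (9.090)(4.75 rad/s) / (4.580) = 9.427 rad/s.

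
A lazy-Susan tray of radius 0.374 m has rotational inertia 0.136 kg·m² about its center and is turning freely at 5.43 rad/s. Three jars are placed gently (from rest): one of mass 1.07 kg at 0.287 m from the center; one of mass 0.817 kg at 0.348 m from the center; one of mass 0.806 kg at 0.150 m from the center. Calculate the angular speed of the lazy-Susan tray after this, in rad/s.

The added mass arrives with no angular momentum about the center, and any external torque about the center is negligible, so the system's angular momentum is conserved.
Added inertia Σmr² = (1.07)(0.287)² + (0.817)(0.348)² + (0.806)(0.150)² = 0.2052 kg·m²; I_f = 0.1360 + 0.2052 = 0.3412 kg·m².
ω_f = I_p ω_i / I_f = (0.1360)(5.43) / 0.3412 = 2.164 rad/s.

ω_f ≈ 2.16 rad/s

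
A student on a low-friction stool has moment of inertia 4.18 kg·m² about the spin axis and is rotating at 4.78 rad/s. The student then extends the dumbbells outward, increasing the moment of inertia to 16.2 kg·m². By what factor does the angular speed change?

ω₂/ω₁ ≈ 0.258

With no external torque about the axis, L is conserved: I₁ω₁ = I₂ω₂.
ω₂/ω₁ = I₁/I₂ = 4.180 / 16.20 = 0.2580.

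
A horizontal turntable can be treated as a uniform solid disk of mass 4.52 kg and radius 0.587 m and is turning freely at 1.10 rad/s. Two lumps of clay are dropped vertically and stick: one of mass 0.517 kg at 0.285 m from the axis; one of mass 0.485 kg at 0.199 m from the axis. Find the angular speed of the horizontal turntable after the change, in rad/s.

No external torque acts about the axis; L_before = L_after.
I_p = ½(4.52)(0.587)² = 0.7787 kg·m².
Added inertia Σmr² = (0.517)(0.285)² + (0.485)(0.199)² = 0.06120 kg·m²; I_f = 0.7787 + 0.06120 = 0.8399 kg·m².
ω_f = I_p ω_i / I_f = (0.7787)(1.10) / 0.8399 = 1.020 rad/s.

ω_f ≈ 1.02 rad/s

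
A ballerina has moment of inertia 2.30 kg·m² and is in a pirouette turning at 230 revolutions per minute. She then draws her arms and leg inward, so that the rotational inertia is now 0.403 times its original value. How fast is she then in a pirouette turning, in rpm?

With no external torque about the axis, L is conserved: I₁ω₁ = I₂ω₂.
I₂ = 0.403 × 2.30 = 0.9269 kg·m².
ω₂ = I₁ω₁ / I₂ = (2.300)(230 rpm) / (0.9269) = 570.7 rpm.

ω₂ ≈ 571 rpm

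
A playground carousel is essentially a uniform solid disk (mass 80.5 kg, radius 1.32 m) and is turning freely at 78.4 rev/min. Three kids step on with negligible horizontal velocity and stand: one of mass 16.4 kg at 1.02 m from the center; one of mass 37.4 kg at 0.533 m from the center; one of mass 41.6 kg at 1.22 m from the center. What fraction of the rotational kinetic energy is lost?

fraction ≈ 0.561

No external torque acts about the center; L_before = L_after.
I_p = ½(80.5)(1.32)² = 70.13 kg·m².
Added inertia Σmr² = (16.4)(1.02)² + (37.4)(0.533)² + (41.6)(1.22)² = 89.60 kg·m²; I_f = 70.13 + 89.60 = 159.7 kg·m².
ω_f = I_p ω_i / I_f = (70.13)(78.4) / 159.7 = 34.42 rpm.
KE_i = ½(70.13)(8.210 rad/s)² = 2364 J; KE_f = ½(159.7)(3.605)² = 1038 J.
Fraction lost = 0.5610.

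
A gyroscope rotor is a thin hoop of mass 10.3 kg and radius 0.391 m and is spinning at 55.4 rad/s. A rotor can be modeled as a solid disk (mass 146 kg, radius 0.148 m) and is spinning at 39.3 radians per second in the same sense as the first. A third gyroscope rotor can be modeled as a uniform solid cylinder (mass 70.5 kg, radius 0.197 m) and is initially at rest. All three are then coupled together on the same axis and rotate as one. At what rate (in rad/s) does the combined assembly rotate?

No external torque acts about the common axis, so total angular momentum is conserved.
Moments of inertia: I_A = (10.3)(0.391)² = 1.575 kg·m²; I_B = ½(146)(0.148)² = 1.599 kg·m²; I_C = ½(70.5)(0.197)² = 1.368 kg·m².
Taking A's sense as positive: L = (1.575)(55.4) + (1.599)(39.3) = 150.1 kg·m²·rad/s.
Combined I = 1.575 + 1.599 + 1.368 = 4.542 kg·m².
ω_f = L / I = 150.1 / 4.542 = 33.04 rad/s.

|ω_f| ≈ 33.0 rad/s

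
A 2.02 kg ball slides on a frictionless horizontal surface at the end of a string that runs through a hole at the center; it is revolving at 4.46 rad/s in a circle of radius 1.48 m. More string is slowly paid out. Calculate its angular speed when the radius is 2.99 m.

No torque about the axis ⇒ m r₁² ω₁ = m r₂² ω₂.
ω₂ = ω₁ (r₁/r₂)² = (4.46)(1.48/2.99)² = 1.093 rad/s.

ω₂ ≈ 1.09 rad/s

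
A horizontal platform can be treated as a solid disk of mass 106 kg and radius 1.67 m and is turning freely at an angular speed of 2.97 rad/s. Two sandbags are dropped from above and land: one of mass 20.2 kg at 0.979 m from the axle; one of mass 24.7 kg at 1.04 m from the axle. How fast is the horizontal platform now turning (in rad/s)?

The added mass arrives with no angular momentum about the axle, and any external torque about the axle is negligible, so the system's angular momentum is conserved.
I_p = ½(106)(1.67)² = 147.8 kg·m².
Added inertia Σmr² = (20.2)(0.979)² + (24.7)(1.04)² = 46.08 kg·m²; I_f = 147.8 + 46.08 = 193.9 kg·m².
ω_f = I_p ω_i / I_f = (147.8)(2.97) / 193.9 = 2.264 rad/s.

ω_f ≈ 2.26 rad/s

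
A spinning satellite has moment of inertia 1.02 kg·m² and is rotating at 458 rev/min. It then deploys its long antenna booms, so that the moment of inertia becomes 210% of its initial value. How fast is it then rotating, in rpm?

ω₂ ≈ 218 rpm

Angular momentum about the spin axis is conserved since the torque about it is zero.
I₂ = 2.10 × 1.02 = 2.142 kg·m².
ω₂ = I₁ω₁ / I₂ = (1.020)(458 rpm) / (2.142) = 218.1 rpm.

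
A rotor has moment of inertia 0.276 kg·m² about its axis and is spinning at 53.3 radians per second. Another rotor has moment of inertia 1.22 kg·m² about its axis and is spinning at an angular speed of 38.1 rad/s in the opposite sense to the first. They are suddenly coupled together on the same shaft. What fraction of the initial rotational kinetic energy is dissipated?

fraction ≈ 0.736

No external torque acts about the common axis, so total angular momentum is conserved.
Taking A's sense as positive: L = (0.2760)(53.3) − (1.220)(38.1) = -31.77 kg·m²·rad/s.
Combined I = 0.2760 + 1.220 = 1.496 kg·m².
ω_f = L / I = -31.77 / 1.496 = -21.24 rad/s.
KE_i = ½ΣIω² = 1278 J; KE_f = ½(1.496)(21.24)² = 337.4 J.
Fraction dissipated = (KE_i − KE_f)/KE_i = 0.7359.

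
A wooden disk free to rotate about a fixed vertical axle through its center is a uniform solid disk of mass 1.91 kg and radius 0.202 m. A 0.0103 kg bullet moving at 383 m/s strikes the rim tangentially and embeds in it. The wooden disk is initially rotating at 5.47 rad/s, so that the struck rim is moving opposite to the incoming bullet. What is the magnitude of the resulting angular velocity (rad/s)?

About the axle the impulsive forces during the collision are internal, so angular momentum about that axis is conserved.
I_p = ½(1.91)(0.202)² = 0.03897 kg·m². Taking the sense of the bullet's angular momentum as positive, L_{bullet} = m v R = (0.0103)(383)(0.202) = 0.7969 kg·m²/s.
L_i = −I_p ω_p + m v R = −(0.03897)(5.47) + 0.7969 = 0.5837 kg·m²/s.
After sticking, I_f = I_p + m R² = 0.03897 + (0.0103)(0.202)² = 0.03939 kg·m².
ω_f = L_i / I_f = 0.5837 / 0.03939 = 14.82 rad/s.

|ω_f| ≈ 14.8 rad/s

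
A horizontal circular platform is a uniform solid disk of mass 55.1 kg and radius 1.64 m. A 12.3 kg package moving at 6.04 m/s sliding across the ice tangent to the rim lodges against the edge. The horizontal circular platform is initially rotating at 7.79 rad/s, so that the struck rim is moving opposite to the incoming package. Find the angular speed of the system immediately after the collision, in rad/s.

The axle reaction passes through the central axle and exerts no torque about it; angular momentum about the central axle is conserved through the impact.
I_p = ½(55.1)(1.64)² = 74.10 kg·m². Taking the sense of the package's angular momentum as positive, L_{package} = m v R = (12.3)(6.04)(1.64) = 121.8 kg·m²/s.
L_i = −I_p ω_p + m v R = −(74.10)(7.79) + 121.8 = -455.4 kg·m²/s.
After sticking, I_f = I_p + m R² = 74.10 + (12.3)(1.64)² = 107.2 kg·m².
ω_f = L_i / I_f = -455.4 / 107.2 = -4.249 rad/s.

|ω_f| ≈ 4.25 rad/s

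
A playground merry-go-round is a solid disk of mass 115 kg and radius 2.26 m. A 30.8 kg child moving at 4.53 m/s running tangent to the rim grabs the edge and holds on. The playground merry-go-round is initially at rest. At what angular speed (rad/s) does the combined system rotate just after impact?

About the axle the impulsive forces during the collision are internal, so angular momentum about that axis is conserved.
I_p = ½(115)(2.26)² = 293.7 kg·m². Taking the sense of the child's angular momentum as positive, L_{child} = m v R = (30.8)(4.53)(2.26) = 315.3 kg·m²/s.
L_i = 0 + 315.3 = 315.3 kg·m²/s.
After sticking, I_f = I_p + m R² = 293.7 + (30.8)(2.26)² = 451.0 kg·m².
ω_f = L_i / I_f = 315.3 / 451.0 = 0.6992 rad/s.

|ω_f| ≈ 0.699 rad/s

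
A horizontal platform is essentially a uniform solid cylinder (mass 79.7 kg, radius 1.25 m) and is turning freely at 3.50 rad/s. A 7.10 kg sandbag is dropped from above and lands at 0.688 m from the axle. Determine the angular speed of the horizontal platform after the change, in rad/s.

No external torque acts about the axle; L_before = L_after.
I_p = ½(79.7)(1.25)² = 62.27 kg·m².
Added inertia Σmr² = (7.10)(0.688)² = 3.361 kg·m²; I_f = 62.27 + 3.361 = 65.63 kg·m².
ω_f = I_p ω_i / I_f = (62.27)(3.50) / 65.63 = 3.321 rad/s.

ω_f ≈ 3.32 rad/s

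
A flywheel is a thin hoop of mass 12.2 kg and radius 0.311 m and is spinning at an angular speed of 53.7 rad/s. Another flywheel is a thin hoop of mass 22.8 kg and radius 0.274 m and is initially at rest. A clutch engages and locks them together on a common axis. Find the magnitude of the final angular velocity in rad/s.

No external torque acts about the common axis, so total angular momentum is conserved.
Moments of inertia: I_A = (12.2)(0.311)² = 1.180 kg·m²; I_B = (22.8)(0.274)² = 1.712 kg·m².
Taking A's sense as positive: L = (1.180)(53.7) = 63.37 kg·m²·rad/s.
Combined I = 1.180 + 1.712 = 2.892 kg·m².
ω_f = L / I = 63.37 / 2.892 = 21.91 rad/s.

|ω_f| ≈ 21.9 rad/s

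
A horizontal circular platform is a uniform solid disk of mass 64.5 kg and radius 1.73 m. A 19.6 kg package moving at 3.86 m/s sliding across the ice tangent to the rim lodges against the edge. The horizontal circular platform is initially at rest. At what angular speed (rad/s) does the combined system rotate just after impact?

The axle reaction passes through the central axle and exerts no torque about it; angular momentum about the central axle is conserved through the impact.
I_p = ½(64.5)(1.73)² = 96.52 kg·m². Taking the sense of the package's angular momentum as positive, L_{package} = m v R = (19.6)(3.86)(1.73) = 130.9 kg·m²/s.
L_i = 0 + 130.9 = 130.9 kg·m²/s.
After sticking, I_f = I_p + m R² = 96.52 + (19.6)(1.73)² = 155.2 kg·m².
ω_f = L_i / I_f = 130.9 / 155.2 = 0.8434 rad/s.

|ω_f| ≈ 0.843 rad/s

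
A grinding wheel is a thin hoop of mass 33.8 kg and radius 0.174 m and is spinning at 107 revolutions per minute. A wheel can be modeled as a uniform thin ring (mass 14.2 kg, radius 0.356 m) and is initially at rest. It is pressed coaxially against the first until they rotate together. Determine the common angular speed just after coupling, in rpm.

|ω_f| ≈ 38.8 rpm

The coupling torques are internal; angular momentum about the shared axis is conserved.
Moments of inertia: I_A = (33.8)(0.174)² = 1.023 kg·m²; I_B = (14.2)(0.356)² = 1.800 kg·m².
Taking A's sense as positive: L = (1.023)(107) = 109.5 kg·m²·rpm.
Combined I = 1.023 + 1.800 = 2.823 kg·m².
ω_f = L / I = 109.5 / 2.823 = 38.79 rpm.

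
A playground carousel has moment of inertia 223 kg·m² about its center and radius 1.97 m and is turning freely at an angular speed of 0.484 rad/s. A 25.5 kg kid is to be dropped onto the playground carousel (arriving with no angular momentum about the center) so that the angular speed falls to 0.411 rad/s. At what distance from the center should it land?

No external torque acts about the center; L_before = L_after.
I_p ω_i = (I_p + m r²) ω_f ⇒ m r² = I_p(ω_i/ω_f − 1) = 223.0(0.484/0.411 − 1) = 39.61 kg·m².
r = √(39.61/25.5) = 1.246 m.

r ≈ 1.25 m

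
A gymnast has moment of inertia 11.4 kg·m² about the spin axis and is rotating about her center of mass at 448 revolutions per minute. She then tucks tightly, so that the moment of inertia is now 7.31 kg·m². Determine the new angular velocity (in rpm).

No external torque acts about the spin axis, so angular momentum is conserved.
ω₂ = I₁ω₁ / I₂ = (11.40)(448 rpm) / (7.310) = 698.7 rpm.

ω₂ ≈ 699 rpm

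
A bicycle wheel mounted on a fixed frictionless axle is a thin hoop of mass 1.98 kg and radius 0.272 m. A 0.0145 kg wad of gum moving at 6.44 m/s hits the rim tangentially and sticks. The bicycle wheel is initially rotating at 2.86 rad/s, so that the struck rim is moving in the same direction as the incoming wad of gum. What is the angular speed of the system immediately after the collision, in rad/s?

About the axle the impulsive forces during the collision are internal, so angular momentum about that axis is conserved.
I_p = (1.98)(0.272)² = 0.1465 kg·m². Taking the sense of the wad of gum's angular momentum as positive, L_{wad} = m v R = (0.0145)(6.44)(0.272) = 0.02540 kg·m²/s.
L_i = +I_p ω_p + m v R = +(0.1465)(2.86) + 0.02540 = 0.4444 kg·m²/s.
After sticking, I_f = I_p + m R² = 0.1465 + (0.0145)(0.272)² = 0.1476 kg·m².
ω_f = L_i / I_f = 0.4444 / 0.1476 = 3.011 rad/s.

|ω_f| ≈ 3.01 rad/s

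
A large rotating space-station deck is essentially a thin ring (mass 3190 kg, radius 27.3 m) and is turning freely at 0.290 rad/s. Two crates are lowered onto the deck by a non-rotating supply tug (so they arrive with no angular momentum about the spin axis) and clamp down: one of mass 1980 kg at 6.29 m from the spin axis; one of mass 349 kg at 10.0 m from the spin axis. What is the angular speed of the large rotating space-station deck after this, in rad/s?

ω_f ≈ 0.277 rad/s

No external torque acts about the spin axis; L_before = L_after.
I_p = (3190)(27.3)² = 2.377e+06 kg·m².
Added inertia Σmr² = (1980)(6.29)² + (349)(10.0)² = 1.132e+05 kg·m²; I_f = 2.377e+06 + 1.132e+05 = 2.491e+06 kg·m².
ω_f = I_p ω_i / I_f = (2.377e+06)(0.290) / 2.491e+06 = 0.2768 rad/s.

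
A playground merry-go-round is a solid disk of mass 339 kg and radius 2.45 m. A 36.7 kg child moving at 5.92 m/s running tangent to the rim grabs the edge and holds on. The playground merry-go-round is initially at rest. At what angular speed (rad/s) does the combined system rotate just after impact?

The axle reaction passes through the axle and exerts no torque about it; angular momentum about the axle is conserved through the impact.
I_p = ½(339)(2.45)² = 1017 kg·m². Taking the sense of the child's angular momentum as positive, L_{child} = m v R = (36.7)(5.92)(2.45) = 532.3 kg·m²/s.
L_i = 0 + 532.3 = 532.3 kg·m²/s.
After sticking, I_f = I_p + m R² = 1017 + (36.7)(2.45)² = 1238 kg·m².
ω_f = L_i / I_f = 532.3 / 1238 = 0.4301 rad/s.

|ω_f| ≈ 0.430 rad/s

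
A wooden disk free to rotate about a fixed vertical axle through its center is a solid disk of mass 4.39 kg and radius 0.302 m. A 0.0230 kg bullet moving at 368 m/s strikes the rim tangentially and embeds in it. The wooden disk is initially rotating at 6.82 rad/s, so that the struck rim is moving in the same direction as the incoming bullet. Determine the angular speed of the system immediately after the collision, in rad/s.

|ω_f| ≈ 19.4 rad/s

About the axle the impulsive forces during the collision are internal, so angular momentum about that axis is conserved.
I_p = ½(4.39)(0.302)² = 0.2002 kg·m². Taking the sense of the bullet's angular momentum as positive, L_{bullet} = m v R = (0.0230)(368)(0.302) = 2.556 kg·m²/s.
L_i = +I_p ω_p + m v R = +(0.2002)(6.82) + 2.556 = 3.921 kg·m²/s.
After sticking, I_f = I_p + m R² = 0.2002 + (0.0230)(0.302)² = 0.2023 kg·m².
ω_f = L_i / I_f = 3.921 / 0.2023 = 19.39 rad/s.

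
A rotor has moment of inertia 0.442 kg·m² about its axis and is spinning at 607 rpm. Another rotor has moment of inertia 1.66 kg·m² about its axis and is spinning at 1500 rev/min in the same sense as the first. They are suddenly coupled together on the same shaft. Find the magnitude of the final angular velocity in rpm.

The coupling torques are internal; angular momentum about the shared axis is conserved.
Taking A's sense as positive: L = (0.4420)(607) + (1.660)(1500) = 2758 kg·m²·rpm.
Combined I = 0.4420 + 1.660 = 2.102 kg·m².
ω_f = L / I = 2758 / 2.102 = 1312 rpm.

|ω_f| ≈ 1310 rpm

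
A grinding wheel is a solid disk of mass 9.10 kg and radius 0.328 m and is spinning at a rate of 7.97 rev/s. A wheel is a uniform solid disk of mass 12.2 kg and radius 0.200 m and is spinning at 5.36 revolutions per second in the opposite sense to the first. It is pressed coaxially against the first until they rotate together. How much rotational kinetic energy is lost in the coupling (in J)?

No external torque acts about the common axis, so total angular momentum is conserved.
Moments of inertia: I_A = ½(9.10)(0.328)² = 0.4895 kg·m²; I_B = ½(12.2)(0.200)² = 0.2440 kg·m².
Taking A's sense as positive: L = (0.4895)(7.97) − (0.2440)(5.36) = 2.594 kg·m²·rev/s.
Combined I = 0.4895 + 0.2440 = 0.7335 kg·m².
ω_f = L / I = 2.594 / 0.7335 = 3.536 rev/s.
KE_i = ½ΣIω² = 752.1 J; KE_f = ½(0.7335)(22.22)² = 181.0 J.

ΔKE lost ≈ 571 J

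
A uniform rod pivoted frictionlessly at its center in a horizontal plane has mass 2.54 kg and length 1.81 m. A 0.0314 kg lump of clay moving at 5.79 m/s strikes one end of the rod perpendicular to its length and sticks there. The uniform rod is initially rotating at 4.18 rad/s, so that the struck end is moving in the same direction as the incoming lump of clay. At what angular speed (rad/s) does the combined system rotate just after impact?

About the pivot the impulsive forces during the collision are internal, so angular momentum about that axis is conserved.
I_p = (1/12)(2.54)(1.81)² = 0.6934 kg·m². Taking the sense of the lump of clay's angular momentum as positive, L_{lump} = m v R = (0.0314)(5.79)(1.81/2) = 0.1645 kg·m²/s.
L_i = +I_p ω_p + m v R = +(0.6934)(4.18) + 0.1645 = 3.063 kg·m²/s.
After sticking, I_f = I_p + m R² = 0.6934 + (0.0314)(1.81/2)² = 0.7192 kg·m².
ω_f = L_i / I_f = 3.063 / 0.7192 = 4.259 rad/s.

|ω_f| ≈ 4.26 rad/s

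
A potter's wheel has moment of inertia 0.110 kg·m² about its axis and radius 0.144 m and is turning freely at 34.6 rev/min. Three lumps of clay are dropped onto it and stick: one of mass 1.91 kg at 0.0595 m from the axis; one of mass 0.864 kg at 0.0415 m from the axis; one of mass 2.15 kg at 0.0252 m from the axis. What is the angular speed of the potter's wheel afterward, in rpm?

ω_f ≈ 31.8 rpm

The added mass arrives with no angular momentum about the axis, and any external torque about the axis is negligible, so the system's angular momentum is conserved.
Added inertia Σmr² = (1.91)(0.0595)² + (0.864)(0.0415)² + (2.15)(0.0252)² = 0.009615 kg·m²; I_f = 0.1100 + 0.009615 = 0.1196 kg·m².
ω_f = I_p ω_i / I_f = (0.1100)(34.6) / 0.1196 = 31.82 rpm.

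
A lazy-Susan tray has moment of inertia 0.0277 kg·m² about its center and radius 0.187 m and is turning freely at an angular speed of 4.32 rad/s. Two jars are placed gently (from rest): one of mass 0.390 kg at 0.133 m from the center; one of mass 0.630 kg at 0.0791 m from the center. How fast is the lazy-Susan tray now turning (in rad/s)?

ω_f ≈ 3.10 rad/s

No external torque acts about the center; L_before = L_after.
Added inertia Σmr² = (0.390)(0.133)² + (0.630)(0.0791)² = 0.01084 kg·m²; I_f = 0.02770 + 0.01084 = 0.03854 kg·m².
ω_f = I_p ω_i / I_f = (0.02770)(4.32) / 0.03854 = 3.105 rad/s.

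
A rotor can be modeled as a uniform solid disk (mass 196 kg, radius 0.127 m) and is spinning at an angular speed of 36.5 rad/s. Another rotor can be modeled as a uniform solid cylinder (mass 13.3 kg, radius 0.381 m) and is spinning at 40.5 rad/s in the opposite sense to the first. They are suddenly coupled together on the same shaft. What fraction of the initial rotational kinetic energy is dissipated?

fraction ≈ 0.963

No external torque acts about the common axis, so total angular momentum is conserved.
Moments of inertia: I_A = ½(196)(0.127)² = 1.581 kg·m²; I_B = ½(13.3)(0.381)² = 0.9653 kg·m².
Taking A's sense as positive: L = (1.581)(36.5) − (0.9653)(40.5) = 18.60 kg·m²·rad/s.
Combined I = 1.581 + 0.9653 = 2.546 kg·m².
ω_f = L / I = 18.60 / 2.546 = 7.305 rad/s.
KE_i = ½ΣIω² = 1845 J; KE_f = ½(2.546)(7.305)² = 67.93 J.
Fraction dissipated = (KE_i − KE_f)/KE_i = 0.9632.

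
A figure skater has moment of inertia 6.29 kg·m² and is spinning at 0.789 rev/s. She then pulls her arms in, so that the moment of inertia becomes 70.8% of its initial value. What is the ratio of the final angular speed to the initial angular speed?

ω₂/ω₁ ≈ 1.41

With no external torque about the axis, L is conserved: I₁ω₁ = I₂ω₂.
I₂ = 0.708 × 6.29 = 4.453 kg·m².
ω₂/ω₁ = I₁/I₂ = 6.290 / 4.453 = 1.412.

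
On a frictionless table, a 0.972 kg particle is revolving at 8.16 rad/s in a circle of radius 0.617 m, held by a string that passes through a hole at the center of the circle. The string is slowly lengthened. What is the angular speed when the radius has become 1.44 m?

No torque about the axis ⇒ m r₁² ω₁ = m r₂² ω₂.
ω₂ = ω₁ (r₁/r₂)² = (8.16)(0.617/1.44)² = 1.498 rad/s.

ω₂ ≈ 1.50 rad/s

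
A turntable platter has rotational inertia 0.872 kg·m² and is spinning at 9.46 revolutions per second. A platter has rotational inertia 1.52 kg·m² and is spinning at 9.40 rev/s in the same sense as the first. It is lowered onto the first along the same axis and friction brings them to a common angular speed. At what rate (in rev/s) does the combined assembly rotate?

|ω_f| ≈ 9.42 rev/s

The coupling torques are internal; angular momentum about the shared axis is conserved.
Taking A's sense as positive: L = (0.8720)(9.46) + (1.520)(9.40) = 22.54 kg·m²·rev/s.
Combined I = 0.8720 + 1.520 = 2.392 kg·m².
ω_f = L / I = 22.54 / 2.392 = 9.422 rev/s.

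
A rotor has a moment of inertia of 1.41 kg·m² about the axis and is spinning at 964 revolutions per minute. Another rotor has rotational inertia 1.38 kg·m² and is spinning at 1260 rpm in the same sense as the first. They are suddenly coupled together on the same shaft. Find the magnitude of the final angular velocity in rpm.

|ω_f| ≈ 1110 rpm

The coupling torques are internal; angular momentum about the shared axis is conserved.
Taking A's sense as positive: L = (1.410)(964) + (1.380)(1260) = 3098 kg·m²·rpm.
Combined I = 1.410 + 1.380 = 2.790 kg·m².
ω_f = L / I = 3098 / 2.790 = 1110 rpm.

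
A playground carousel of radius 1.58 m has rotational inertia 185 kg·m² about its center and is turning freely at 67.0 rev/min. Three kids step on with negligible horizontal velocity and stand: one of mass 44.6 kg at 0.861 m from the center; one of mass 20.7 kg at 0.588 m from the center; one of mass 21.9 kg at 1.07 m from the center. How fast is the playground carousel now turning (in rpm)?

ω_f ≈ 49.5 rpm

No external torque acts about the center; L_before = L_after.
Added inertia Σmr² = (44.6)(0.861)² + (20.7)(0.588)² + (21.9)(1.07)² = 65.29 kg·m²; I_f = 185.0 + 65.29 = 250.3 kg·m².
ω_f = I_p ω_i / I_f = (185.0)(67.0) / 250.3 = 49.52 rpm.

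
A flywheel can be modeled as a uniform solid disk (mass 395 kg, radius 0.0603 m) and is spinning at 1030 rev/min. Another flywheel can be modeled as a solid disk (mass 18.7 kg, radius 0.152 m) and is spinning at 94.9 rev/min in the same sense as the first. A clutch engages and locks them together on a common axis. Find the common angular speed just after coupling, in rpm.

The coupling torques are internal; angular momentum about the shared axis is conserved.
Moments of inertia: I_A = ½(395)(0.0603)² = 0.7181 kg·m²; I_B = ½(18.7)(0.152)² = 0.2160 kg·m².
Taking A's sense as positive: L = (0.7181)(1030) + (0.2160)(94.9) = 760.2 kg·m²·rpm.
Combined I = 0.7181 + 0.2160 = 0.9342 kg·m².
ω_f = L / I = 760.2 / 0.9342 = 813.8 rpm.

|ω_f| ≈ 814 rpm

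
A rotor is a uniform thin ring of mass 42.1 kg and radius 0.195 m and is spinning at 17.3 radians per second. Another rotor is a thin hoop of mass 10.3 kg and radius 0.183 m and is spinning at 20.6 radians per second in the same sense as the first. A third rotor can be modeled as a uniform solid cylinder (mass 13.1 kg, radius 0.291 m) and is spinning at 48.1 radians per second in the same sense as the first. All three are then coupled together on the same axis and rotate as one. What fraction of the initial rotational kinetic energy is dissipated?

fraction ≈ 0.208

No external torque acts about the common axis, so total angular momentum is conserved.
Moments of inertia: I_A = (42.1)(0.195)² = 1.601 kg·m²; I_B = (10.3)(0.183)² = 0.3449 kg·m²; I_C = ½(13.1)(0.291)² = 0.5547 kg·m².
Taking A's sense as positive: L = (1.601)(17.3) + (0.3449)(20.6) + (0.5547)(48.1) = 61.48 kg·m²·rad/s.
Combined I = 1.601 + 0.3449 + 0.5547 = 2.500 kg·m².
ω_f = L / I = 61.48 / 2.500 = 24.59 rad/s.
KE_i = ½ΣIω² = 954.4 J; KE_f = ½(2.500)(24.59)² = 755.8 J.
Fraction dissipated = (KE_i − KE_f)/KE_i = 0.2081.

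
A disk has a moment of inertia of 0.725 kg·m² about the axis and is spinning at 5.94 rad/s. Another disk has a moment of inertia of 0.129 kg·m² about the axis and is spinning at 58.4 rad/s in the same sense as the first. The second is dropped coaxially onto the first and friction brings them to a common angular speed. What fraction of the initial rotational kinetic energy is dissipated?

fraction ≈ 0.647

The coupling torques are internal; angular momentum about the shared axis is conserved.
Taking A's sense as positive: L = (0.7250)(5.94) + (0.1290)(58.4) = 11.84 kg·m²·rad/s.
Combined I = 0.7250 + 0.1290 = 0.8540 kg·m².
ω_f = L / I = 11.84 / 0.8540 = 13.86 rad/s.
KE_i = ½ΣIω² = 232.8 J; KE_f = ½(0.8540)(13.86)² = 82.08 J.
Fraction dissipated = (KE_i − KE_f)/KE_i = 0.6474.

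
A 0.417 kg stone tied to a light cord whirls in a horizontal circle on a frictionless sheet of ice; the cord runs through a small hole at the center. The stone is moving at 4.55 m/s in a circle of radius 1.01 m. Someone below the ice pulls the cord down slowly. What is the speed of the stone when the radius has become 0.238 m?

v₂ ≈ 19.3 m/s

Central (radial) force ⇒ zero torque about the center ⇒ m v r is constant.
v₂ = v₁ r₁ / r₂ = (4.55)(1.01) / (0.238) = 19.31 m/s.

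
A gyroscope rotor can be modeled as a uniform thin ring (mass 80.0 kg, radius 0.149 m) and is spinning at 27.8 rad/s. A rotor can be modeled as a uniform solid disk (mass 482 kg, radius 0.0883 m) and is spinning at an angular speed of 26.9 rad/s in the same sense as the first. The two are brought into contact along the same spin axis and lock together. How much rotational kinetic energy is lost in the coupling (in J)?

ΔKE lost ≈ 0.370 J

The coupling torques are internal; angular momentum about the shared axis is conserved.
Moments of inertia: I_A = (80.0)(0.149)² = 1.776 kg·m²; I_B = ½(482)(0.0883)² = 1.879 kg·m².
Taking A's sense as positive: L = (1.776)(27.8) + (1.879)(26.9) = 99.92 kg·m²·rad/s.
Combined I = 1.776 + 1.879 = 3.655 kg·m².
ω_f = L / I = 99.92 / 3.655 = 27.34 rad/s.
KE_i = ½ΣIω² = 1366 J; KE_f = ½(3.655)(27.34)² = 1366 J.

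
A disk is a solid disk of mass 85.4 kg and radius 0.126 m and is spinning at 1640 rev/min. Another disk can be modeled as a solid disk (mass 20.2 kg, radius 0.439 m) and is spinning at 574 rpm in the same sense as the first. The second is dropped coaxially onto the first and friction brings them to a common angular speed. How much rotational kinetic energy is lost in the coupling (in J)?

ΔKE lost ≈ 3130 J

The coupling torques are internal; angular momentum about the shared axis is conserved.
Moments of inertia: I_A = ½(85.4)(0.126)² = 0.6779 kg·m²; I_B = ½(20.2)(0.439)² = 1.946 kg·m².
Taking A's sense as positive: L = (0.6779)(1640) + (1.946)(574) = 2229 kg·m²·rpm.
Combined I = 0.6779 + 1.946 = 2.624 kg·m².
ω_f = L / I = 2229 / 2.624 = 849.4 rpm.
KE_i = ½ΣIω² = 13510 J; KE_f = ½(2.624)(88.94)² = 10380 J.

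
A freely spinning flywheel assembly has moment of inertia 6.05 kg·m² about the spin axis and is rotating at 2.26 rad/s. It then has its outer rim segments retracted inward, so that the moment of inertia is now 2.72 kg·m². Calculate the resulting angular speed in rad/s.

ω₂ ≈ 5.03 rad/s

Angular momentum about the spin axis is conserved since the torque about it is zero.
ω₂ = I₁ω₁ / I₂ = (6.050)(2.26 rad/s) / (2.720) = 5.027 rad/s.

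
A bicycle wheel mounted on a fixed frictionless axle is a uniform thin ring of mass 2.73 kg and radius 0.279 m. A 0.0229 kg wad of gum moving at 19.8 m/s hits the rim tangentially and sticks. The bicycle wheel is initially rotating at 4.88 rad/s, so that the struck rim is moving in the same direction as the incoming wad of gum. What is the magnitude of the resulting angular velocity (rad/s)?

The axle reaction passes through the axle and exerts no torque about it; angular momentum about the axle is conserved through the impact.
I_p = (2.73)(0.279)² = 0.2125 kg·m². Taking the sense of the wad of gum's angular momentum as positive, L_{wad} = m v R = (0.0229)(19.8)(0.279) = 0.1265 kg·m²/s.
L_i = +I_p ω_p + m v R = +(0.2125)(4.88) + 0.1265 = 1.164 kg·m²/s.
After sticking, I_f = I_p + m R² = 0.2125 + (0.0229)(0.279)² = 0.2143 kg·m².
ω_f = L_i / I_f = 1.164 / 0.2143 = 5.430 rad/s.

|ω_f| ≈ 5.43 rad/s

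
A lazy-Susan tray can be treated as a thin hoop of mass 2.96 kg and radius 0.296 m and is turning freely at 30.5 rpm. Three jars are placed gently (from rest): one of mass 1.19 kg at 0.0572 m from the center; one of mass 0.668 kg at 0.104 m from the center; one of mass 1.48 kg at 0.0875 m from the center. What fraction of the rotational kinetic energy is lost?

No external torque acts about the center; L_before = L_after.
I_p = (2.96)(0.296)² = 0.2593 kg·m².
Added inertia Σmr² = (1.19)(0.0572)² + (0.668)(0.104)² + (1.48)(0.0875)² = 0.02245 kg·m²; I_f = 0.2593 + 0.02245 = 0.2818 kg·m².
ω_f = I_p ω_i / I_f = (0.2593)(30.5) / 0.2818 = 28.07 rpm.
KE_i = ½(0.2593)(3.194 rad/s)² = 1.323 J; KE_f = ½(0.2818)(2.939)² = 1.217 J.
Fraction lost = 0.07967.

fraction ≈ 0.0797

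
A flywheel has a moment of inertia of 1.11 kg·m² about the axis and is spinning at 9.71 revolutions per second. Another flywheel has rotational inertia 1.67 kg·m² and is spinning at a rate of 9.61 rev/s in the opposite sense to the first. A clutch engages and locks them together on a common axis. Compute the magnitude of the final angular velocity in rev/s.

The coupling torques are internal; angular momentum about the shared axis is conserved.
Taking A's sense as positive: L = (1.110)(9.71) − (1.670)(9.61) = -5.271 kg·m²·rev/s.
Combined I = 1.110 + 1.670 = 2.780 kg·m².
ω_f = L / I = -5.271 / 2.780 = -1.896 rev/s.

|ω_f| ≈ 1.90 rev/s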